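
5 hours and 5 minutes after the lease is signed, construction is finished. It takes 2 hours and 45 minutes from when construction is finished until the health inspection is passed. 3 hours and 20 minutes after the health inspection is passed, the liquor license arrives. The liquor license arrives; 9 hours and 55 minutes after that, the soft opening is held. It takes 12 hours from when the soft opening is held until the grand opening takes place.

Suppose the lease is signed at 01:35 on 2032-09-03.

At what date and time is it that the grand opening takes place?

The lease is signed: 01:35 Sep 3, 2032.
Construction is finished: 01:35 Sep 3, 2032 + 5h05m = 06:40 Sep 3, 2032.
The health inspection is passed: 06:40 Sep 3, 2032 + 2h45m = 09:25 Sep 3, 2032.
The liquor license arrives: 09:25 Sep 3, 2032 + 3h20m = 12:45 Sep 3, 2032.
The soft opening is held: 12:45 Sep 3, 2032 + 9h55m = 22:40 Sep 3, 2032.
The grand opening takes place: 22:40 Sep 3, 2032 + 12h = 10:40 Sep 4, 2032.

10:40 on 2032-09-04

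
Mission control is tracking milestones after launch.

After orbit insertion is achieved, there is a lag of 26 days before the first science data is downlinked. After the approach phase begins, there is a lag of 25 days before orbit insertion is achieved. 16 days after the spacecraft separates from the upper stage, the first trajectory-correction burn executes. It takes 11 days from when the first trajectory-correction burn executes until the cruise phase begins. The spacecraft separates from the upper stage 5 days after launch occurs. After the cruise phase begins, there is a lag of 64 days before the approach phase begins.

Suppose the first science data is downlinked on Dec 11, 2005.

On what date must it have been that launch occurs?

Jul 17, 2005

The first science data is downlinked: Dec 11, 2005.
Orbit insertion is achieved: Dec 11, 2005 − 26 days = Nov 15, 2005.
The approach phase begins: Nov 15, 2005 − 25 days = Oct 21, 2005.
The cruise phase begins: Oct 21, 2005 − 64 days = Aug 18, 2005.
The first trajectory-correction burn executes: Aug 18, 2005 − 11 days = Aug 7, 2005.
The spacecraft separates from the upper stage: Aug 7, 2005 − 16 days = Jul 22, 2005.
Launch occurs: Jul 22, 2005 − 5 days = Jul 17, 2005.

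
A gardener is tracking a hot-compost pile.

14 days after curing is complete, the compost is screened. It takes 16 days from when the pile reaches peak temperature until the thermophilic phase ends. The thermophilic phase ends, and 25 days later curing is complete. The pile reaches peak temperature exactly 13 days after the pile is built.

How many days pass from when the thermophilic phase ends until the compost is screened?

39 days

Causal path: the thermophilic phase ends → curing is complete → the compost is screened.
Total delay along the path: 25 + 14 = 39 days.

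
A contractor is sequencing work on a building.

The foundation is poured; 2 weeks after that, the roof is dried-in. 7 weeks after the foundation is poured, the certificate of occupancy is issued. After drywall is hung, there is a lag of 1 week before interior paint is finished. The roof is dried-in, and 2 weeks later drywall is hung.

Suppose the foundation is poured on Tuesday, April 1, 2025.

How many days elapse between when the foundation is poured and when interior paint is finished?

35 days

Causal path: the foundation is poured → the roof is dried-in → drywall is hung → interior paint is finished.
Total delay along the path: 2 + 2 + 1 weeks = 5 weeks = 35 days.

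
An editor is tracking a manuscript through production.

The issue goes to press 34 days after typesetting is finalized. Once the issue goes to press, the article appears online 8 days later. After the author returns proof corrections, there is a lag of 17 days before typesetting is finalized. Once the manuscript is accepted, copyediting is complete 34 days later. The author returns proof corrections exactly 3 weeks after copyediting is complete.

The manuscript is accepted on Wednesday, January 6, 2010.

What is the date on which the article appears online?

Friday, April 30, 2010

The manuscript is accepted: Jan 6, 2010.
Copyediting is complete: Jan 6, 2010 + 34 days = Feb 9, 2010.
The author returns proof corrections: Feb 9, 2010 + 3 weeks = Mar 2, 2010.
Typesetting is finalized: Mar 2, 2010 + 17 days = Mar 19, 2010.
The issue goes to press: Mar 19, 2010 + 34 days = Apr 22, 2010.
The article appears online: Apr 22, 2010 + 8 days = Apr 30, 2010.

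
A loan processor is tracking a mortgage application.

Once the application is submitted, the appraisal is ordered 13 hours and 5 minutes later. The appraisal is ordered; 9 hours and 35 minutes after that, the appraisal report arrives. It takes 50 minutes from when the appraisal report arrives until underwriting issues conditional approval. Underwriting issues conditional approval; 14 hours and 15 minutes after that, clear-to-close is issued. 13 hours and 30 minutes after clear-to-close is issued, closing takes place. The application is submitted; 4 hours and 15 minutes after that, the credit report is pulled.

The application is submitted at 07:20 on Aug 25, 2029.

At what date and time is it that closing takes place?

10:35 on Aug 27, 2029

The application is submitted: 07:20 Aug 25, 2029.
The appraisal is ordered: 07:20 Aug 25, 2029 + 13h05m = 20:25 Aug 25, 2029.
The appraisal report arrives: 20:25 Aug 25, 2029 + 9h35m = 06:00 Aug 26, 2029.
Underwriting issues conditional approval: 06:00 Aug 26, 2029 + 50m = 06:50 Aug 26, 2029.
Clear-to-close is issued: 06:50 Aug 26, 2029 + 14h15m = 21:05 Aug 26, 2029.
Closing takes place: 21:05 Aug 26, 2029 + 13h30m = 10:35 Aug 27, 2029.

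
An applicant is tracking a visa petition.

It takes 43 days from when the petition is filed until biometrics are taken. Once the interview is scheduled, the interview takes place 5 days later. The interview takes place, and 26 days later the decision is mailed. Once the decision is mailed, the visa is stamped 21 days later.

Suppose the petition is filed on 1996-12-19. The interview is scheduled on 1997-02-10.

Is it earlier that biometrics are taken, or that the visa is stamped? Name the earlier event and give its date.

Biometrics are taken — 1997-01-31

The petition is filed: Dec 19, 1996.
Biometrics are taken: Dec 19, 1996 + 43 days = Jan 31, 1997.
The interview is scheduled: Feb 10, 1997.
The interview takes place: Feb 10, 1997 + 5 days = Feb 15, 1997.
The decision is mailed: Feb 15, 1997 + 26 days = Mar 13, 1997.
The visa is stamped: Mar 13, 1997 + 21 days = Apr 3, 1997.
Comparing: biometrics are taken on Jan 31, 1997 vs the visa is stamped on Apr 3, 1997. Earlier: biometrics are taken.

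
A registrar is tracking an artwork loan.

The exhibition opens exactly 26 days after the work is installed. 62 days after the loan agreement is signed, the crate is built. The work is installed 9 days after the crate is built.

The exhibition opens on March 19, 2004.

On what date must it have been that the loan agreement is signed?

December 13, 2003

The exhibition opens: Mar 19, 2004.
The work is installed: Mar 19, 2004 − 26 days = Feb 22, 2004.
The crate is built: Feb 22, 2004 − 9 days = Feb 13, 2004.
The loan agreement is signed: Feb 13, 2004 − 62 days = Dec 13, 2003.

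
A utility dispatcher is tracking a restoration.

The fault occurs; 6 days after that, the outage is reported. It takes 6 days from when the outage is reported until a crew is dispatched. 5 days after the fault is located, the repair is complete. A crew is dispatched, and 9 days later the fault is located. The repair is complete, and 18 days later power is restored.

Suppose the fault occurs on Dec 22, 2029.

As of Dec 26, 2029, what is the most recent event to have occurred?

The fault occurs: Dec 22, 2029.
The outage is reported: Dec 22, 2029 + 6 days = Dec 28, 2029.
A crew is dispatched: Dec 28, 2029 + 6 days = Jan 3, 2030.
The fault is located: Jan 3, 2030 + 9 days = Jan 12, 2030.
The repair is complete: Jan 12, 2030 + 5 days = Jan 17, 2030.
Power is restored: Jan 17, 2030 + 18 days = Feb 4, 2030.
Dec 26, 2029 falls between when the fault occurs (Dec 22, 2029) and when the outage is reported (Dec 28, 2029).

The fault occurs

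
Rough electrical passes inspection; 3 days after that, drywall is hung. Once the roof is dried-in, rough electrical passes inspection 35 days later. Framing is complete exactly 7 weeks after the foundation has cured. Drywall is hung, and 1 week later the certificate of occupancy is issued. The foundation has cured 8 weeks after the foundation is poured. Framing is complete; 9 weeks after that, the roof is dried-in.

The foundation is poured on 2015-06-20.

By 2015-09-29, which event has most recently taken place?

The foundation has cured

The foundation is poured: Jun 20, 2015.
The foundation has cured: Jun 20, 2015 + 8 weeks = Aug 15, 2015.
Framing is complete: Aug 15, 2015 + 7 weeks = Oct 3, 2015.
The roof is dried-in: Oct 3, 2015 + 9 weeks = Dec 5, 2015.
Rough electrical passes inspection: Dec 5, 2015 + 35 days = Jan 9, 2016.
Drywall is hung: Jan 9, 2016 + 3 days = Jan 12, 2016.
The certificate of occupancy is issued: Jan 12, 2016 + 1 week = Jan 19, 2016.
Sep 29, 2015 falls between when the foundation has cured (Aug 15, 2015) and when framing is complete (Oct 3, 2015).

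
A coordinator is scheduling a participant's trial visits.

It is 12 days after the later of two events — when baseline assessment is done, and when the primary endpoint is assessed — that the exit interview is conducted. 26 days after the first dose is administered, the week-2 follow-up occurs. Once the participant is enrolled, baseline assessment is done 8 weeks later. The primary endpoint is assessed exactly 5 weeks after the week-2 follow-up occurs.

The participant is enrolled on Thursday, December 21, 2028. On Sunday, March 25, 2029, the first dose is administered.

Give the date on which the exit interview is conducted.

Wednesday, June 6, 2029

The participant is enrolled: Dec 21, 2028.
Baseline assessment is done: Dec 21, 2028 + 8 weeks = Feb 15, 2029.
The first dose is administered: Mar 25, 2029.
The week-2 follow-up occurs: Mar 25, 2029 + 26 days = Apr 20, 2029.
The primary endpoint is assessed: Apr 20, 2029 + 5 weeks = May 25, 2029.
Both prerequisites met — baseline assessment is done (Feb 15, 2029), the primary endpoint is assessed (May 25, 2029); the later is May 25, 2029.
The exit interview is conducted: May 25, 2029 + 12 days = Jun 6, 2029.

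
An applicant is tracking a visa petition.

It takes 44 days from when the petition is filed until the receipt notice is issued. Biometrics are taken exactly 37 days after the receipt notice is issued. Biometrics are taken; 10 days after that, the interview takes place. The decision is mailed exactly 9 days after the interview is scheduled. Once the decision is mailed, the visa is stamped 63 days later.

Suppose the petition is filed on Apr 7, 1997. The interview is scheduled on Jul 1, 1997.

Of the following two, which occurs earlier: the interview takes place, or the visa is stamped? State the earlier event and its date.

The interview takes place — Jul 7, 1997

The petition is filed: Apr 7, 1997.
The receipt notice is issued: Apr 7, 1997 + 44 days = May 21, 1997.
Biometrics are taken: May 21, 1997 + 37 days = Jun 27, 1997.
The interview takes place: Jun 27, 1997 + 10 days = Jul 7, 1997.
The interview is scheduled: Jul 1, 1997.
The decision is mailed: Jul 1, 1997 + 9 days = Jul 10, 1997.
The visa is stamped: Jul 10, 1997 + 63 days = Sep 11, 1997.
Comparing: the interview takes place on Jul 7, 1997 vs the visa is stamped on Sep 11, 1997. Earlier: the interview takes place.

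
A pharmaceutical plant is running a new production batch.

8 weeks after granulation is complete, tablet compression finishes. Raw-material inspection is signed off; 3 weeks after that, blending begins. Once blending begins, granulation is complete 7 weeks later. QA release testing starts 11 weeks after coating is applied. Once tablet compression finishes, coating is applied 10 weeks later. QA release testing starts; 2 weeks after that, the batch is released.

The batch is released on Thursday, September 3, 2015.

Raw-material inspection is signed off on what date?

The batch is released: Sep 3, 2015.
QA release testing starts: Sep 3, 2015 − 2 weeks = Aug 20, 2015.
Coating is applied: Aug 20, 2015 − 11 weeks = Jun 4, 2015.
Tablet compression finishes: Jun 4, 2015 − 10 weeks = Mar 26, 2015.
Granulation is complete: Mar 26, 2015 − 8 weeks = Jan 29, 2015.
Blending begins: Jan 29, 2015 − 7 weeks = Dec 11, 2014.
Raw-material inspection is signed off: Dec 11, 2014 − 3 weeks = Nov 20, 2014.

Thursday, November 20, 2014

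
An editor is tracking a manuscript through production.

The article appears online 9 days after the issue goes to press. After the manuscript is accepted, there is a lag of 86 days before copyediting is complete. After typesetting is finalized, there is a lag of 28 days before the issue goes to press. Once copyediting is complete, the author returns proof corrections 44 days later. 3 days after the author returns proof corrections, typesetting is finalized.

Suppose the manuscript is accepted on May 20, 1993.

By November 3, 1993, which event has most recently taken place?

The issue goes to press

The manuscript is accepted: May 20, 1993.
Copyediting is complete: May 20, 1993 + 86 days = Aug 14, 1993.
The author returns proof corrections: Aug 14, 1993 + 44 days = Sep 27, 1993.
Typesetting is finalized: Sep 27, 1993 + 3 days = Sep 30, 1993.
The issue goes to press: Sep 30, 1993 + 28 days = Oct 28, 1993.
The article appears online: Oct 28, 1993 + 9 days = Nov 6, 1993.
Nov 3, 1993 falls between when the issue goes to press (Oct 28, 1993) and when the article appears online (Nov 6, 1993).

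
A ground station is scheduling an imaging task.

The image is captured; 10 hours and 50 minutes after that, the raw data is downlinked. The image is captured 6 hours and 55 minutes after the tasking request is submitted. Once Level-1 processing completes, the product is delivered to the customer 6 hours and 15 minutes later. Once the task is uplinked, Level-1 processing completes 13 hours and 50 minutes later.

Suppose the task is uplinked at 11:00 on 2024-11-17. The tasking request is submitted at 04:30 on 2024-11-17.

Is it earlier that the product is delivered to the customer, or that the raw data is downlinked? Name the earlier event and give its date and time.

The task is uplinked: 11:00 Nov 17, 2024.
Level-1 processing completes: 11:00 Nov 17, 2024 + 13h50m = 00:50 Nov 18, 2024.
The product is delivered to the customer: 00:50 Nov 18, 2024 + 6h15m = 07:05 Nov 18, 2024.
The tasking request is submitted: 04:30 Nov 17, 2024.
The image is captured: 04:30 Nov 17, 2024 + 6h55m = 11:25 Nov 17, 2024.
The raw data is downlinked: 11:25 Nov 17, 2024 + 10h50m = 22:15 Nov 17, 2024.
Comparing: the product is delivered to the customer at 07:05 Nov 18, 2024 vs the raw data is downlinked at 22:15 Nov 17, 2024. Earlier: the raw data is downlinked.

The raw data is downlinked — 22:15 on 2024-11-17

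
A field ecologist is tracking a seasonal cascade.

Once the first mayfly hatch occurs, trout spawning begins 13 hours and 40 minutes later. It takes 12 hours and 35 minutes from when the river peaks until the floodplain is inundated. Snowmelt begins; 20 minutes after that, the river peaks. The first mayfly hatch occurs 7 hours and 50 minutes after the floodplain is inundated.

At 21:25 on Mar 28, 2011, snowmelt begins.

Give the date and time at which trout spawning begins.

07:50 on Mar 30, 2011

Snowmelt begins: 21:25 Mar 28, 2011.
The river peaks: 21:25 Mar 28, 2011 + 20m = 21:45 Mar 28, 2011.
The floodplain is inundated: 21:45 Mar 28, 2011 + 12h35m = 10:20 Mar 29, 2011.
The first mayfly hatch occurs: 10:20 Mar 29, 2011 + 7h50m = 18:10 Mar 29, 2011.
Trout spawning begins: 18:10 Mar 29, 2011 + 13h40m = 07:50 Mar 30, 2011.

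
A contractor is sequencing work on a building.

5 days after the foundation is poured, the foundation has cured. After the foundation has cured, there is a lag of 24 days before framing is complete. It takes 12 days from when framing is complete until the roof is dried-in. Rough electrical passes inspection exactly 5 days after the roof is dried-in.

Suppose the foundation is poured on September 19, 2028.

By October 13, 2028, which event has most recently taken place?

The foundation has cured

The foundation is poured: Sep 19, 2028.
The foundation has cured: Sep 19, 2028 + 5 days = Sep 24, 2028.
Framing is complete: Sep 24, 2028 + 24 days = Oct 18, 2028.
The roof is dried-in: Oct 18, 2028 + 12 days = Oct 30, 2028.
Rough electrical passes inspection: Oct 30, 2028 + 5 days = Nov 4, 2028.
Oct 13, 2028 falls between when the foundation has cured (Sep 24, 2028) and when framing is complete (Oct 18, 2028).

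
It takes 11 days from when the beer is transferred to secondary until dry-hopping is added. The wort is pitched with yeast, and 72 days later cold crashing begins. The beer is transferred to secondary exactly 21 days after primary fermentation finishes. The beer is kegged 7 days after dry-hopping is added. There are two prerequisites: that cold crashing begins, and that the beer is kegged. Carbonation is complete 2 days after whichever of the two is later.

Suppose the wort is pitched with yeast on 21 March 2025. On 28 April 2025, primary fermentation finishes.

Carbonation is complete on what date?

The wort is pitched with yeast: Mar 21, 2025.
Cold crashing begins: Mar 21, 2025 + 72 days = Jun 1, 2025.
Primary fermentation finishes: Apr 28, 2025.
The beer is transferred to secondary: Apr 28, 2025 + 21 days = May 19, 2025.
Dry-hopping is added: May 19, 2025 + 11 days = May 30, 2025.
The beer is kegged: May 30, 2025 + 7 days = Jun 6, 2025.
Both prerequisites met — cold crashing begins (Jun 1, 2025), the beer is kegged (Jun 6, 2025); the later is Jun 6, 2025.
Carbonation is complete: Jun 6, 2025 + 2 days = Jun 8, 2025.

8 June 2025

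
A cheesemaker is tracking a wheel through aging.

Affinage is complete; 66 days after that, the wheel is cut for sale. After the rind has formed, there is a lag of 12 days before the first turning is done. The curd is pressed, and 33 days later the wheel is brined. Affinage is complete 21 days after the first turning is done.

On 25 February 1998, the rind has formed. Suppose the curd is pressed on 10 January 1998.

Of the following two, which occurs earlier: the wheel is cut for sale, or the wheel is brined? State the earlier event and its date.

The wheel is brined — 12 February 1998

The rind has formed: Feb 25, 1998.
The first turning is done: Feb 25, 1998 + 12 days = Mar 9, 1998.
Affinage is complete: Mar 9, 1998 + 21 days = Mar 30, 1998.
The wheel is cut for sale: Mar 30, 1998 + 66 days = Jun 4, 1998.
The curd is pressed: Jan 10, 1998.
The wheel is brined: Jan 10, 1998 + 33 days = Feb 12, 1998.
Comparing: the wheel is cut for sale on Jun 4, 1998 vs the wheel is brined on Feb 12, 1998. Earlier: the wheel is brined.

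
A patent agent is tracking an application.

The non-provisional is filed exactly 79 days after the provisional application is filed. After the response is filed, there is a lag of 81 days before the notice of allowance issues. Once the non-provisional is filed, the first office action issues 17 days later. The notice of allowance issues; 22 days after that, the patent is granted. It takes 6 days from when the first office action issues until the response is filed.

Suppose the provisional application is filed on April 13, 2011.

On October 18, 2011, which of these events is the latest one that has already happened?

The provisional application is filed: Apr 13, 2011.
The non-provisional is filed: Apr 13, 2011 + 79 days = Jul 1, 2011.
The first office action issues: Jul 1, 2011 + 17 days = Jul 18, 2011.
The response is filed: Jul 18, 2011 + 6 days = Jul 24, 2011.
The notice of allowance issues: Jul 24, 2011 + 81 days = Oct 13, 2011.
The patent is granted: Oct 13, 2011 + 22 days = Nov 4, 2011.
Oct 18, 2011 falls between when the notice of allowance issues (Oct 13, 2011) and when the patent is granted (Nov 4, 2011).

The notice of allowance issues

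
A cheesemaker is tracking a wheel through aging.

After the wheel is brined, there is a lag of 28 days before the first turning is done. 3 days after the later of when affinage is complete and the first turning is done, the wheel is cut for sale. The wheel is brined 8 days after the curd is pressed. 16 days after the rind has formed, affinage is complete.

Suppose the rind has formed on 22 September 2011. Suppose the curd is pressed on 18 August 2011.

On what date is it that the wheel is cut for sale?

The rind has formed: Sep 22, 2011.
Affinage is complete: Sep 22, 2011 + 16 days = Oct 8, 2011.
The curd is pressed: Aug 18, 2011.
The wheel is brined: Aug 18, 2011 + 8 days = Aug 26, 2011.
The first turning is done: Aug 26, 2011 + 28 days = Sep 23, 2011.
Both prerequisites met — affinage is complete (Oct 8, 2011), the first turning is done (Sep 23, 2011); the later is Oct 8, 2011.
The wheel is cut for sale: Oct 8, 2011 + 3 days = Oct 11, 2011.

11 October 2011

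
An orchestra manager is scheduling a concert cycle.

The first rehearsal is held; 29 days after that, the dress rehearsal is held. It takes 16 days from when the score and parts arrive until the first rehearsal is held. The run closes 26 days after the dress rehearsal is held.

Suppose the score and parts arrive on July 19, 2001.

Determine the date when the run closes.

September 28, 2001

The score and parts arrive: Jul 19, 2001.
The first rehearsal is held: Jul 19, 2001 + 16 days = Aug 4, 2001.
The dress rehearsal is held: Aug 4, 2001 + 29 days = Sep 2, 2001.
The run closes: Sep 2, 2001 + 26 days = Sep 28, 2001.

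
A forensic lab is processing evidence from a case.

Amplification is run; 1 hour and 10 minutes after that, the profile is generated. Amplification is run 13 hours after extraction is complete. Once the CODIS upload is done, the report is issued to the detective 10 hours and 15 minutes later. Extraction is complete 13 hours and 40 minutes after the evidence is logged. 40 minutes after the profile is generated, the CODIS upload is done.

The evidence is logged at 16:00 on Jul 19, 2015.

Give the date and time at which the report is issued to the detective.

06:45 on Jul 21, 2015

The evidence is logged: 16:00 Jul 19, 2015.
Extraction is complete: 16:00 Jul 19, 2015 + 13h40m = 05:40 Jul 20, 2015.
Amplification is run: 05:40 Jul 20, 2015 + 13h = 18:40 Jul 20, 2015.
The profile is generated: 18:40 Jul 20, 2015 + 1h10m = 19:50 Jul 20, 2015.
The CODIS upload is done: 19:50 Jul 20, 2015 + 40m = 20:30 Jul 20, 2015.
The report is issued to the detective: 20:30 Jul 20, 2015 + 10h15m = 06:45 Jul 21, 2015.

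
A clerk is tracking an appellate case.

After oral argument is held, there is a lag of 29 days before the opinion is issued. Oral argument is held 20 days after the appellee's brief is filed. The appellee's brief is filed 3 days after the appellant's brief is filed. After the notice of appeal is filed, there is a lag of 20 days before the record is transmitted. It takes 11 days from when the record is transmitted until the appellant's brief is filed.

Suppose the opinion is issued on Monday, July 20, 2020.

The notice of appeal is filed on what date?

The opinion is issued: Jul 20, 2020.
Oral argument is held: Jul 20, 2020 − 29 days = Jun 21, 2020.
The appellee's brief is filed: Jun 21, 2020 − 20 days = Jun 1, 2020.
The appellant's brief is filed: Jun 1, 2020 − 3 days = May 29, 2020.
The record is transmitted: May 29, 2020 − 11 days = May 18, 2020.
The notice of appeal is filed: May 18, 2020 − 20 days = Apr 28, 2020.

Tuesday, April 28, 2020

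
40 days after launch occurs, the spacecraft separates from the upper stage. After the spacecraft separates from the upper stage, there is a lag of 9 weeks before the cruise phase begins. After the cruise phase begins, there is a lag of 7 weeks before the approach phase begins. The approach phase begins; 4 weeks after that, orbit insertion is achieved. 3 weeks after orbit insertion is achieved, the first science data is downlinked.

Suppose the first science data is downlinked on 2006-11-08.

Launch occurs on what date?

The first science data is downlinked: Nov 8, 2006.
Orbit insertion is achieved: Nov 8, 2006 − 3 weeks = Oct 18, 2006.
The approach phase begins: Oct 18, 2006 − 4 weeks = Sep 20, 2006.
The cruise phase begins: Sep 20, 2006 − 7 weeks = Aug 2, 2006.
The spacecraft separates from the upper stage: Aug 2, 2006 − 9 weeks = May 31, 2006.
Launch occurs: May 31, 2006 − 40 days = Apr 21, 2006.

2006-04-21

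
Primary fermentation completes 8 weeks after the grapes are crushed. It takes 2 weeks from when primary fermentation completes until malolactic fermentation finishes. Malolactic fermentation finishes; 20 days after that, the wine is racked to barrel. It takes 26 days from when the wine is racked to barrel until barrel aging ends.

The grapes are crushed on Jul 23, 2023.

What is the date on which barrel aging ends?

The grapes are crushed: Jul 23, 2023.
Primary fermentation completes: Jul 23, 2023 + 8 weeks = Sep 17, 2023.
Malolactic fermentation finishes: Sep 17, 2023 + 2 weeks = Oct 1, 2023.
The wine is racked to barrel: Oct 1, 2023 + 20 days = Oct 21, 2023.
Barrel aging ends: Oct 21, 2023 + 26 days = Nov 16, 2023.

Nov 16, 2023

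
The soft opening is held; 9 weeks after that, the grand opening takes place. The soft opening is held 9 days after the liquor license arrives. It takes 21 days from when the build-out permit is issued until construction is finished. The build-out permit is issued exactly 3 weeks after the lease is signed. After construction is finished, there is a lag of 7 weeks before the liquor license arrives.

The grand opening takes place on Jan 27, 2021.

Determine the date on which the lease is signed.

The grand opening takes place: Jan 27, 2021.
The soft opening is held: Jan 27, 2021 − 9 weeks = Nov 25, 2020.
The liquor license arrives: Nov 25, 2020 − 9 days = Nov 16, 2020.
Construction is finished: Nov 16, 2020 − 7 weeks = Sep 28, 2020.
The build-out permit is issued: Sep 28, 2020 − 21 days = Sep 7, 2020.
The lease is signed: Sep 7, 2020 − 3 weeks = Aug 17, 2020.

Aug 17, 2020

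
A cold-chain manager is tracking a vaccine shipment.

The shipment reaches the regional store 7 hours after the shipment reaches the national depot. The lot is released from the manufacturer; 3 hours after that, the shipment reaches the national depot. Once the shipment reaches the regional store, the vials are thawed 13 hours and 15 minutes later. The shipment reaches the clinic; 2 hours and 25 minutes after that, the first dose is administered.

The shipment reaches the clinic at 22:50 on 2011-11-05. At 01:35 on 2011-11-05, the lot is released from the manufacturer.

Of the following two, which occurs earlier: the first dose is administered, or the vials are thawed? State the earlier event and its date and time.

The vials are thawed — 00:50 on 2011-11-06

The shipment reaches the clinic: 22:50 Nov 5, 2011.
The first dose is administered: 22:50 Nov 5, 2011 + 2h25m = 01:15 Nov 6, 2011.
The lot is released from the manufacturer: 01:35 Nov 5, 2011.
The shipment reaches the national depot: 01:35 Nov 5, 2011 + 3h = 04:35 Nov 5, 2011.
The shipment reaches the regional store: 04:35 Nov 5, 2011 + 7h = 11:35 Nov 5, 2011.
The vials are thawed: 11:35 Nov 5, 2011 + 13h15m = 00:50 Nov 6, 2011.
Comparing: the first dose is administered at 01:15 Nov 6, 2011 vs the vials are thawed at 00:50 Nov 6, 2011. Earlier: the vials are thawed.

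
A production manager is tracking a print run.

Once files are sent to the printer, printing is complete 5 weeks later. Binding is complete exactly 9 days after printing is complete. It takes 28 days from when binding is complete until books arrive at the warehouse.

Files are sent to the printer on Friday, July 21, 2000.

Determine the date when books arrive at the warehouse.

Files are sent to the printer: Jul 21, 2000.
Printing is complete: Jul 21, 2000 + 5 weeks = Aug 25, 2000.
Binding is complete: Aug 25, 2000 + 9 days = Sep 3, 2000.
Books arrive at the warehouse: Sep 3, 2000 + 28 days = Oct 1, 2000.

Sunday, October 1, 2000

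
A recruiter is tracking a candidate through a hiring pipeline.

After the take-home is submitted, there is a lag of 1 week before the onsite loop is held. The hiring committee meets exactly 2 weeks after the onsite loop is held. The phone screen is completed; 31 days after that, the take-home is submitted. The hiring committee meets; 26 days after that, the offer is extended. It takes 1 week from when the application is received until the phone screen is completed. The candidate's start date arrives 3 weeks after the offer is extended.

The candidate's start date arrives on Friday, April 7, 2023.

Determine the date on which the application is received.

The candidate's start date arrives: Apr 7, 2023.
The offer is extended: Apr 7, 2023 − 3 weeks = Mar 17, 2023.
The hiring committee meets: Mar 17, 2023 − 26 days = Feb 19, 2023.
The onsite loop is held: Feb 19, 2023 − 2 weeks = Feb 5, 2023.
The take-home is submitted: Feb 5, 2023 − 1 week = Jan 29, 2023.
The phone screen is completed: Jan 29, 2023 − 31 days = Dec 29, 2022.
The application is received: Dec 29, 2022 − 1 week = Dec 22, 2022.

Thursday, December 22, 2022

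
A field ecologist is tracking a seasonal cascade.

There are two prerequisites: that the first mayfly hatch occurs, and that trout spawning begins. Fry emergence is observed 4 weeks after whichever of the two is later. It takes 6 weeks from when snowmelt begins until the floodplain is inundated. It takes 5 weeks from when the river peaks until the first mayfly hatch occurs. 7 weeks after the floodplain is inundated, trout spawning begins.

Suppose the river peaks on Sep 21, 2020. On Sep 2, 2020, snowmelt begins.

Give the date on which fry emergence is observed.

The river peaks: Sep 21, 2020.
The first mayfly hatch occurs: Sep 21, 2020 + 5 weeks = Oct 26, 2020.
Snowmelt begins: Sep 2, 2020.
The floodplain is inundated: Sep 2, 2020 + 6 weeks = Oct 14, 2020.
Trout spawning begins: Oct 14, 2020 + 7 weeks = Dec 2, 2020.
Both prerequisites met — the first mayfly hatch occurs (Oct 26, 2020), trout spawning begins (Dec 2, 2020); the later is Dec 2, 2020.
Fry emergence is observed: Dec 2, 2020 + 4 weeks = Dec 30, 2020.

Dec 30, 2020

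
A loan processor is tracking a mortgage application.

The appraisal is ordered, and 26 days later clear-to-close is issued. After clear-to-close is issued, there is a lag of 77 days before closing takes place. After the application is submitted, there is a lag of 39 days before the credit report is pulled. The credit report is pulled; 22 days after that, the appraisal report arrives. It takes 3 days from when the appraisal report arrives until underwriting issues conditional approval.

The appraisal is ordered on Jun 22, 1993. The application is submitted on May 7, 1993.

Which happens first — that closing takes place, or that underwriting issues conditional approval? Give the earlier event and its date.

The appraisal is ordered: Jun 22, 1993.
Clear-to-close is issued: Jun 22, 1993 + 26 days = Jul 18, 1993.
Closing takes place: Jul 18, 1993 + 77 days = Oct 3, 1993.
The application is submitted: May 7, 1993.
The credit report is pulled: May 7, 1993 + 39 days = Jun 15, 1993.
The appraisal report arrives: Jun 15, 1993 + 22 days = Jul 7, 1993.
Underwriting issues conditional approval: Jul 7, 1993 + 3 days = Jul 10, 1993.
Comparing: closing takes place on Oct 3, 1993 vs underwriting issues conditional approval on Jul 10, 1993. Earlier: underwriting issues conditional approval.

Underwriting issues conditional approval — Jul 10, 1993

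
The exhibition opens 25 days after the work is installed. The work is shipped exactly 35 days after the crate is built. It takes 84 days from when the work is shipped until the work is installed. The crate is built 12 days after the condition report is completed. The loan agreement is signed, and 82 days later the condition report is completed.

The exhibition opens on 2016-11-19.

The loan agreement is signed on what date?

2016-03-26

The exhibition opens: Nov 19, 2016.
The work is installed: Nov 19, 2016 − 25 days = Oct 25, 2016.
The work is shipped: Oct 25, 2016 − 84 days = Aug 2, 2016.
The crate is built: Aug 2, 2016 − 35 days = Jun 28, 2016.
The condition report is completed: Jun 28, 2016 − 12 days = Jun 16, 2016.
The loan agreement is signed: Jun 16, 2016 − 82 days = Mar 26, 2016.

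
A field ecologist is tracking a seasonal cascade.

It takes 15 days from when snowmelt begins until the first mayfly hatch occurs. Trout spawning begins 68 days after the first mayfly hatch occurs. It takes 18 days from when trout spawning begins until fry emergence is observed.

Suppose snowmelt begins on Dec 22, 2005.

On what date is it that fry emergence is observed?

Snowmelt begins: Dec 22, 2005.
The first mayfly hatch occurs: Dec 22, 2005 + 15 days = Jan 6, 2006.
Trout spawning begins: Jan 6, 2006 + 68 days = Mar 15, 2006.
Fry emergence is observed: Mar 15, 2006 + 18 days = Apr 2, 2006.

Apr 2, 2006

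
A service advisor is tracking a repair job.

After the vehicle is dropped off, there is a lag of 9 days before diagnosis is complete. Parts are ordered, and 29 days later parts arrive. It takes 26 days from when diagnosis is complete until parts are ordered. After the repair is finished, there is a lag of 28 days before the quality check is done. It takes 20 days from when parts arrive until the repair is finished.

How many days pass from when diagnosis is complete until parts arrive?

55 days

Causal path: diagnosis is complete → parts are ordered → parts arrive.
Total delay along the path: 26 + 29 = 55 days.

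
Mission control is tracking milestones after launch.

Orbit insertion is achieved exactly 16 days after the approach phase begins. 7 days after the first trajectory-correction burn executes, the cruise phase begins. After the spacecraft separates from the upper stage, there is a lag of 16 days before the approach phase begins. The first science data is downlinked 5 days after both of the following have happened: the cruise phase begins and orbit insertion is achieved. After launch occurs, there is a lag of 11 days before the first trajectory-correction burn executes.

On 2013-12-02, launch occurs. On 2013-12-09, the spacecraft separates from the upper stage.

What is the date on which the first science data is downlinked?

Launch occurs: Dec 2, 2013.
The first trajectory-correction burn executes: Dec 2, 2013 + 11 days = Dec 13, 2013.
The cruise phase begins: Dec 13, 2013 + 7 days = Dec 20, 2013.
The spacecraft separates from the upper stage: Dec 9, 2013.
The approach phase begins: Dec 9, 2013 + 16 days = Dec 25, 2013.
Orbit insertion is achieved: Dec 25, 2013 + 16 days = Jan 10, 2014.
Both prerequisites met — the cruise phase begins (Dec 20, 2013), orbit insertion is achieved (Jan 10, 2014); the later is Jan 10, 2014.
The first science data is downlinked: Jan 10, 2014 + 5 days = Jan 15, 2014.

2014-01-15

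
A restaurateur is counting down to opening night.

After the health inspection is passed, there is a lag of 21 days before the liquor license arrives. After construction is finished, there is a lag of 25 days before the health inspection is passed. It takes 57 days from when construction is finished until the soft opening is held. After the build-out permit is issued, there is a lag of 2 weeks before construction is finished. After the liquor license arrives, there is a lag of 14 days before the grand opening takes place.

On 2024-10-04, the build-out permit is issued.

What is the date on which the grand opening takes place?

The build-out permit is issued: Oct 4, 2024.
Construction is finished: Oct 4, 2024 + 2 weeks = Oct 18, 2024.
The health inspection is passed: Oct 18, 2024 + 25 days = Nov 12, 2024.
The liquor license arrives: Nov 12, 2024 + 21 days = Dec 3, 2024.
The grand opening takes place: Dec 3, 2024 + 14 days = Dec 17, 2024.

2024-12-17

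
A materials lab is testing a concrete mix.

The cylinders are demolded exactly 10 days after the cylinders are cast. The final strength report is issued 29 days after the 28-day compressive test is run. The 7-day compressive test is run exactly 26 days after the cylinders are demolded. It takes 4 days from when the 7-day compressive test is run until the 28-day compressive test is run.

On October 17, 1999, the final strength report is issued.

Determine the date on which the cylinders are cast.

The final strength report is issued: Oct 17, 1999.
The 28-day compressive test is run: Oct 17, 1999 − 29 days = Sep 18, 1999.
The 7-day compressive test is run: Sep 18, 1999 − 4 days = Sep 14, 1999.
The cylinders are demolded: Sep 14, 1999 − 26 days = Aug 19, 1999.
The cylinders are cast: Aug 19, 1999 − 10 days = Aug 9, 1999.

August 9, 1999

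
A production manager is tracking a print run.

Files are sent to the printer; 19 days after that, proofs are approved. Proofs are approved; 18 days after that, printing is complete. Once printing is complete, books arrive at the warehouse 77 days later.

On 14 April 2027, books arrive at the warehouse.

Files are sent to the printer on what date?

Books arrive at the warehouse: Apr 14, 2027.
Printing is complete: Apr 14, 2027 − 77 days = Jan 27, 2027.
Proofs are approved: Jan 27, 2027 − 18 days = Jan 9, 2027.
Files are sent to the printer: Jan 9, 2027 − 19 days = Dec 21, 2026.

21 December 2026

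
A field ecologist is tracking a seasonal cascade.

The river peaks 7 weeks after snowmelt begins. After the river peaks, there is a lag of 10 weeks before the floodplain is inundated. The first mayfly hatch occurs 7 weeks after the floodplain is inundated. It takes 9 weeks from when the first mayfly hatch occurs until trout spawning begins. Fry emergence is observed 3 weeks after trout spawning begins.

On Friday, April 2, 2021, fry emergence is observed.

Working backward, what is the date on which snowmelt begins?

Fry emergence is observed: Apr 2, 2021.
Trout spawning begins: Apr 2, 2021 − 3 weeks = Mar 12, 2021.
The first mayfly hatch occurs: Mar 12, 2021 − 9 weeks = Jan 8, 2021.
The floodplain is inundated: Jan 8, 2021 − 7 weeks = Nov 20, 2020.
The river peaks: Nov 20, 2020 − 10 weeks = Sep 11, 2020.
Snowmelt begins: Sep 11, 2020 − 7 weeks = Jul 24, 2020.

Friday, July 24, 2020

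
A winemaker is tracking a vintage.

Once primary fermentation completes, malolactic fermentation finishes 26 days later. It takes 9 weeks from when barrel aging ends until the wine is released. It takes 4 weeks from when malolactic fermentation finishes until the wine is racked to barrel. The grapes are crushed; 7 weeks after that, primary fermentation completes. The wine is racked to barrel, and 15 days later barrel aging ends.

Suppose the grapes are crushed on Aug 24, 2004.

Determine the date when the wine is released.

Feb 21, 2005

The grapes are crushed: Aug 24, 2004.
Primary fermentation completes: Aug 24, 2004 + 7 weeks = Oct 12, 2004.
Malolactic fermentation finishes: Oct 12, 2004 + 26 days = Nov 7, 2004.
The wine is racked to barrel: Nov 7, 2004 + 4 weeks = Dec 5, 2004.
Barrel aging ends: Dec 5, 2004 + 15 days = Dec 20, 2004.
The wine is released: Dec 20, 2004 + 9 weeks = Feb 21, 2005.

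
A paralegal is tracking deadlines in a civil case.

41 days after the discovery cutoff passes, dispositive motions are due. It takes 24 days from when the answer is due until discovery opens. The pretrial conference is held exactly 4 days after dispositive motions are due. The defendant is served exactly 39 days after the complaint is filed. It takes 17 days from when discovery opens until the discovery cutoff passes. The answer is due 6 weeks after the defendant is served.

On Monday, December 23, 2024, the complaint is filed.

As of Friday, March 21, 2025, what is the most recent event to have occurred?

The complaint is filed: Dec 23, 2024.
The defendant is served: Dec 23, 2024 + 39 days = Jan 31, 2025.
The answer is due: Jan 31, 2025 + 6 weeks = Mar 14, 2025.
Discovery opens: Mar 14, 2025 + 24 days = Apr 7, 2025.
The discovery cutoff passes: Apr 7, 2025 + 17 days = Apr 24, 2025.
Dispositive motions are due: Apr 24, 2025 + 41 days = Jun 4, 2025.
The pretrial conference is held: Jun 4, 2025 + 4 days = Jun 8, 2025.
Mar 21, 2025 falls between when the answer is due (Mar 14, 2025) and when discovery opens (Apr 7, 2025).

The answer is due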